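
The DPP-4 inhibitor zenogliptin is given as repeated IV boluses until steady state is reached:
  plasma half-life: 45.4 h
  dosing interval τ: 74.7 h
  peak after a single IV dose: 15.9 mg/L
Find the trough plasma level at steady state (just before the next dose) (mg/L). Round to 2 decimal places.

7.47 mg/L

k = ln2 / t½ = 0.693147 / 45.4 = 0.01527 h⁻¹
e^(−kτ) = e^(−0.01527 × 74.7) = 0.3196
Accumulation ratio R = 1 / (1 − e^(−kτ)) = 1 / (1 − 0.3196) = 1.470
Steady-state trough = C₀ × R × e^(−kτ) = 15.9 × 1.470 × 0.3196 = 7.470 mg/L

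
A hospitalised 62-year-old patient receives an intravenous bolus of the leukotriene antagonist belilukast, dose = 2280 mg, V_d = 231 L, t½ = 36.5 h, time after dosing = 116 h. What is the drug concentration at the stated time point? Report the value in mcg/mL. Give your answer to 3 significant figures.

C₀ = Dose / Vd = 2280 / 231 = 9.870 mg/L
k = ln2 / t½ = 0.693147 / 36.5 = 0.01899 h⁻¹
C = C₀ · e^(−k·t) = 9.870 × e^(−0.01899 × 116)
  = 9.870 × 0.1105 = 1.091 mg/L
(1.091 mg/L = 1.091 mcg/mL)

1.09 mcg/mL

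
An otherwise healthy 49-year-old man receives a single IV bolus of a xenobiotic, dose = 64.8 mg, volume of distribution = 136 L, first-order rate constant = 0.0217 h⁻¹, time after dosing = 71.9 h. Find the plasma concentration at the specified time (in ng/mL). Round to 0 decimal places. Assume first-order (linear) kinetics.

100 ng/mL

C₀ = Dose / Vd = 64.80 / 136 = 0.4765 mg/L
C = C₀ · e^(−k·t) = 0.4765 × e^(−0.02170 × 71.9)
  = 0.4765 × 0.2101 = 0.1001 mg/L
Convert: 0.1001 mg/L × 1000 = 100.1 ng/mL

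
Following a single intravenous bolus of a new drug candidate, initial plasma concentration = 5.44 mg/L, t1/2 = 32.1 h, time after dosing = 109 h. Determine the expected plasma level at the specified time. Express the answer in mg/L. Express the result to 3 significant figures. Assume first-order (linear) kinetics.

k = ln2 / t½ = 0.693147 / 32.1 = 0.02159 h⁻¹
C = C₀ · e^(−k·t) = 5.440 × e^(−0.02159 × 109)
  = 5.440 × 0.09505 = 0.5171 mg/L

0.517 mg/L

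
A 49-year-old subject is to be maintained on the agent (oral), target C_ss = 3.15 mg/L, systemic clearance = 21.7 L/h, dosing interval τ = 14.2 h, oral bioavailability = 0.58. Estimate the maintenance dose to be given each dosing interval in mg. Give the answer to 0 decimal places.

At steady state, F × (Dose/τ) = Css × CL.
Dose = Css × CL × τ / F = 3.15 × 21.70 × 14.2 / 0.58 = 1674 mg

1674 mg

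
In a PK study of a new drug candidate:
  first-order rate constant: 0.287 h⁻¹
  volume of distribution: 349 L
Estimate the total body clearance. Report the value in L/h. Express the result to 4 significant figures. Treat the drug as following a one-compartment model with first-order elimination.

CL = k × Vd = 0.287 × 349 = 100.2 L/h

100.2 L/h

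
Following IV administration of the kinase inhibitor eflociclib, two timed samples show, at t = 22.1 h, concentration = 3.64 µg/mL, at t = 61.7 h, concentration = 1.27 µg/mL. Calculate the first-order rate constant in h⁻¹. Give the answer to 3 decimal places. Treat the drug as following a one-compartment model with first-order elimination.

k = ln(C₁/C₂) / (t₂ − t₁) = ln(3.64/1.27) / (61.7 − 22.1)
  = 1.053 / 39.60 = 0.02659 h⁻¹

0.027 h⁻¹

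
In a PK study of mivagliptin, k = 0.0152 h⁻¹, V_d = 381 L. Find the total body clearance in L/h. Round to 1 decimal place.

5.8 L/h

CL = k × Vd = 0.0152 × 381 = 5.791 L/h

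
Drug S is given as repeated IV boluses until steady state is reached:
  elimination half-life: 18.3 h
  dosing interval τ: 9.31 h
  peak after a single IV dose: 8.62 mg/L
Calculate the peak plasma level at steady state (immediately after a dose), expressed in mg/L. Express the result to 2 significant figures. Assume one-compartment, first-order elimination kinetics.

29 mg/L

k = ln2 / t½ = 0.693147 / 18.3 = 0.03788 h⁻¹
e^(−kτ) = e^(−0.03788 × 9.31) = 0.7028
Accumulation ratio R = 1 / (1 − e^(−kτ)) = 1 / (1 − 0.7028) = 3.365
Steady-state peak = C₀ × R = 8.62 × 3.365 = 29.01 mg/L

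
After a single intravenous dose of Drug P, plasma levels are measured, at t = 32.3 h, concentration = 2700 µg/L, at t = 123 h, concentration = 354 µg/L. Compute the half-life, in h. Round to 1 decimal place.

30.9 h

k = ln(C₁/C₂) / (t₂ − t₁) = ln(2700/354) / (123 − 32.3)
  = 2.032 / 90.70 = 0.02240 h⁻¹
t½ = ln2 / k = 0.693147 / 0.02240 = 30.94 h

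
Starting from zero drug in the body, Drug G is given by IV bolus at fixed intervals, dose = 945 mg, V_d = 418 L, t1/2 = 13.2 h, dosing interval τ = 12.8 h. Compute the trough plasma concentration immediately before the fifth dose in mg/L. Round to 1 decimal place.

C₀ per dose = Dose / Vd = 945 / 418 = 2.261 mg/L
k = ln2 / t½ = 0.693147 / 13.2 = 0.05251 h⁻¹
Fraction remaining after one interval: r = e^(−kτ) = e^(−0.05251 × 12.8) = 0.5106
Before dose 5, 4 doses have been given (aged 1τ, 2τ, 3τ, 4τ).
C_trough = C₀ × (r + r² + … + r^4) = C₀ × r(1−r^4)/(1−r)
        = 2.261 × 0.5106 × (1 − 0.06797) / (1 − 0.5106) = 2.199 mg/L

2.2 mg/L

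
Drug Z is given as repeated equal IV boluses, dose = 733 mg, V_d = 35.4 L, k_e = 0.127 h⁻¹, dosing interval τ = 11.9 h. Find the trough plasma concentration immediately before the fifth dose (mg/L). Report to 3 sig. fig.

5.85 mg/L

C₀ per dose = Dose / Vd = 733 / 35.4 = 20.71 mg/L
Fraction remaining after one interval: r = e^(−kτ) = e^(−0.1270 × 11.9) = 0.2206
Before dose 5, 4 doses have been given (aged 1τ, 2τ, 3τ, 4τ).
C_trough = C₀ × (r + r² + … + r^4) = C₀ × r(1−r^4)/(1−r)
        = 20.71 × 0.2206 × (1 − 0.002368) / (1 − 0.2206) = 5.848 mg/L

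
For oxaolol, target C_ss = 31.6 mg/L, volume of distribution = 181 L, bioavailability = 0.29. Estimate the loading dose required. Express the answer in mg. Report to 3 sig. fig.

19700 mg

LD = Css × Vd / F = 31.6 × 181 / 0.29 = 19720 mg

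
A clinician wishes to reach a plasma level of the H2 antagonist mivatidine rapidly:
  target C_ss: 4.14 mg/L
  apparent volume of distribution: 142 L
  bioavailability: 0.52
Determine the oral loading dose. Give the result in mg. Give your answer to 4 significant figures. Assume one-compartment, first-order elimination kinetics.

LD = Css × Vd / F = 4.14 × 142 / 0.52 = 1131 mg

1131 mg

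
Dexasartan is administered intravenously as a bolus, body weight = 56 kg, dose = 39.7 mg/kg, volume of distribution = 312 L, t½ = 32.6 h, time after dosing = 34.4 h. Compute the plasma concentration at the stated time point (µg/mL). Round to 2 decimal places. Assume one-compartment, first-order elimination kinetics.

Total dose = 39.7 × 56 = 2223 mg
C₀ = Dose / Vd = 2223 / 312 = 7.125 mg/L
k = ln2 / t½ = 0.693147 / 32.6 = 0.02126 h⁻¹
C = C₀ · e^(−k·t) = 7.125 × e^(−0.02126 × 34.4)
  = 7.125 × 0.4813 = 3.429 mg/L
(3.429 mg/L = 3.429 µg/mL)

3.43 µg/mL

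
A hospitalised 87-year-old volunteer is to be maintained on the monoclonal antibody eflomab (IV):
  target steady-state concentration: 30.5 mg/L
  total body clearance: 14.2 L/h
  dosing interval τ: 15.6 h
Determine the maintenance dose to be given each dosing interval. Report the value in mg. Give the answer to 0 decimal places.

At steady state, Dose/τ = Css × CL.
Dose = Css × CL × τ = 30.5 × 14.20 × 15.6 = 6756 mg

6756 mg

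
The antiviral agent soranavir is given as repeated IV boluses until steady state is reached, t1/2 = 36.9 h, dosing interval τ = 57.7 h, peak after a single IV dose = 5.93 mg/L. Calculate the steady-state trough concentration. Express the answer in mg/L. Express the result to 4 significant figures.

k = ln2 / t½ = 0.693147 / 36.9 = 0.01878 h⁻¹
e^(−kτ) = e^(−0.01878 × 57.7) = 0.3384
Accumulation ratio R = 1 / (1 − e^(−kτ)) = 1 / (1 − 0.3384) = 1.511
Steady-state trough = C₀ × R × e^(−kτ) = 5.93 × 1.511 × 0.3384 = 3.032 mg/L

3.032 mg/L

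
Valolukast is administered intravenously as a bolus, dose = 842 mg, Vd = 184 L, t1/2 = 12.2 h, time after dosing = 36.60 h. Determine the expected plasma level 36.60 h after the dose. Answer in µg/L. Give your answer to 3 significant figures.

C₀ = Dose / Vd = 842.0 / 184 = 4.576 mg/L
k = ln2 / t½ = 0.693147 / 12.2 = 0.05682 h⁻¹
t / t½ = 36.60 / 12.2 = 3 half-lives
C = C₀ × (1/2)^3 = 4.576 × 0.1250 = 0.5720 mg/L
Convert: 0.5720 mg/L × 1000 = 572.0 µg/L

572 µg/L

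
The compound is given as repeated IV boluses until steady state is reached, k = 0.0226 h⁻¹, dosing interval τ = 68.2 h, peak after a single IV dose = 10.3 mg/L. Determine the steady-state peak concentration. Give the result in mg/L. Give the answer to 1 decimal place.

13.1 mg/L

e^(−kτ) = e^(−0.02260 × 68.2) = 0.2141
Accumulation ratio R = 1 / (1 − e^(−kτ)) = 1 / (1 − 0.2141) = 1.272
Steady-state peak = C₀ × R = 10.3 × 1.272 = 13.10 mg/L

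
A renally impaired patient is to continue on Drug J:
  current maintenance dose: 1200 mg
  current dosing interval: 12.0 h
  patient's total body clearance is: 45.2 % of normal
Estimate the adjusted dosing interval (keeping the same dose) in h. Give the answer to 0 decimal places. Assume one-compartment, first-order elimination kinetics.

To keep the same average steady-state level, dosing rate must scale with clearance.
CL ratio = 45.2 / 100 = 0.4520
New interval (same dose) = 12.0 / 0.4520 = 26.55 h

27 h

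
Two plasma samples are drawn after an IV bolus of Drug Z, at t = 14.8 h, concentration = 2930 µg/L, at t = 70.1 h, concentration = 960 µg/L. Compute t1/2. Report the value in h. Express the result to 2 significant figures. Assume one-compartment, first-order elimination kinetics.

34 h

k = ln(C₁/C₂) / (t₂ − t₁) = ln(2930/960) / (70.1 − 14.8)
  = 1.116 / 55.30 = 0.02018 h⁻¹
t½ = ln2 / k = 0.693147 / 0.02018 = 34.35 h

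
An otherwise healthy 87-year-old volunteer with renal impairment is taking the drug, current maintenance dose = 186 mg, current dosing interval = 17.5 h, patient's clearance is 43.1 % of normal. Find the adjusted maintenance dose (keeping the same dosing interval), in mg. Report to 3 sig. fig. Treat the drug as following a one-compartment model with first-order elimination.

To keep the same average steady-state level, dosing rate must scale with clearance.
CL ratio = 43.1 / 100 = 0.4310
New dose (same interval) = 186 × 0.4310 = 80.17 mg

80.2 mg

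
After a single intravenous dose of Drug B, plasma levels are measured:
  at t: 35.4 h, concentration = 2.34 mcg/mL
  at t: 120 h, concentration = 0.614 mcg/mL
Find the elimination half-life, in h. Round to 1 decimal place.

k = ln(C₁/C₂) / (t₂ − t₁) = ln(2.34/0.614) / (120 − 35.4)
  = 1.338 / 84.60 = 0.01582 h⁻¹
t½ = ln2 / k = 0.693147 / 0.01582 = 43.81 h

43.8 h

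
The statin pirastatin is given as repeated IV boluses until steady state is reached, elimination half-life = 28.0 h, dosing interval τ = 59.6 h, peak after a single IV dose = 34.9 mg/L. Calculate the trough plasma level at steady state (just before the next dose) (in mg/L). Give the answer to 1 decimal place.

k = ln2 / t½ = 0.693147 / 28.0 = 0.02476 h⁻¹
e^(−kτ) = e^(−0.02476 × 59.6) = 0.2286
Accumulation ratio R = 1 / (1 − e^(−kτ)) = 1 / (1 − 0.2286) = 1.296
Steady-state trough = C₀ × R × e^(−kτ) = 34.9 × 1.296 × 0.2286 = 10.34 mg/L

10.3 mg/L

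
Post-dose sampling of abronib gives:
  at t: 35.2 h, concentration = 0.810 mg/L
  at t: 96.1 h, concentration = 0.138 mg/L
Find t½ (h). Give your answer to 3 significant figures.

k = ln(C₁/C₂) / (t₂ − t₁) = ln(0.810/0.138) / (96.1 − 35.2)
  = 1.770 / 60.90 = 0.02906 h⁻¹
t½ = ln2 / k = 0.693147 / 0.02906 = 23.85 h

23.9 h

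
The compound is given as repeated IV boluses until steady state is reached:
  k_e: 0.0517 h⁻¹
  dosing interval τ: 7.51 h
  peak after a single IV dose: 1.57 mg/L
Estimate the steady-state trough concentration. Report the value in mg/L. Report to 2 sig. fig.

e^(−kτ) = e^(−0.05170 × 7.51) = 0.6782
Accumulation ratio R = 1 / (1 − e^(−kτ)) = 1 / (1 − 0.6782) = 3.108
Steady-state trough = C₀ × R × e^(−kτ) = 1.57 × 3.108 × 0.6782 = 3.309 mg/L

3.3 mg/L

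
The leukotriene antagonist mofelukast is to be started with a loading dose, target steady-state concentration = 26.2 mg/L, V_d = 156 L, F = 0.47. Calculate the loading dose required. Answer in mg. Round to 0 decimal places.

LD = Css × Vd / F = 26.2 × 156 / 0.47 = 8696 mg

8696 mg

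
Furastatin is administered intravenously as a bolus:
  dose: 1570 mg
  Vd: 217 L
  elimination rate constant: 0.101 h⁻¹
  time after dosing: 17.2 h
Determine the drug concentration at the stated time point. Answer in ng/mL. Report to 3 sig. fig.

C₀ = Dose / Vd = 1570 / 217 = 7.235 mg/L
C = C₀ · e^(−k·t) = 7.235 × e^(−0.1010 × 17.2)
  = 7.235 × 0.1760 = 1.273 mg/L
Convert: 1.273 mg/L × 1000 = 1273 ng/mL

1270 ng/mL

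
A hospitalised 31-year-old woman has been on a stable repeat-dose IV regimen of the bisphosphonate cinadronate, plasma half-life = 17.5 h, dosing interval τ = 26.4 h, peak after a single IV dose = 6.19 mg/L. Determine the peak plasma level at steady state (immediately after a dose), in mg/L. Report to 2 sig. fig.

k = ln2 / t½ = 0.693147 / 17.5 = 0.03961 h⁻¹
e^(−kτ) = e^(−0.03961 × 26.4) = 0.3514
Accumulation ratio R = 1 / (1 − e^(−kτ)) = 1 / (1 − 0.3514) = 1.542
Steady-state peak = C₀ × R = 6.19 × 1.542 = 9.545 mg/L

9.5 mg/L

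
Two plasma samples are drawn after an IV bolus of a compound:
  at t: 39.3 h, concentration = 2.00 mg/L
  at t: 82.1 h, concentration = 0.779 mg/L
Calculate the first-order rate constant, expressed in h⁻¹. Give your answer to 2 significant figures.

k = ln(C₁/C₂) / (t₂ − t₁) = ln(2.00/0.779) / (82.1 − 39.3)
  = 0.9429 / 42.80 = 0.02203 h⁻¹

0.022 h⁻¹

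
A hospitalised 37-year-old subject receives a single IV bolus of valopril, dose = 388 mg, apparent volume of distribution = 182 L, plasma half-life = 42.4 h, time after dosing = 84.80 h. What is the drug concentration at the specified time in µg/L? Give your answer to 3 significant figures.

C₀ = Dose / Vd = 388.0 / 182 = 2.132 mg/L
k = ln2 / t½ = 0.693147 / 42.4 = 0.01635 h⁻¹
t / t½ = 84.80 / 42.4 = 2 half-lives
C = C₀ × (1/2)^2 = 2.132 × 0.2500 = 0.5330 mg/L
Convert: 0.5330 mg/L × 1000 = 533.0 µg/L

533 µg/L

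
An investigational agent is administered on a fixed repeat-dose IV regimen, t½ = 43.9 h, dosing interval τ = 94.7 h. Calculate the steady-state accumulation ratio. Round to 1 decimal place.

1.3

k = ln2 / t½ = 0.693147 / 43.9 = 0.01579 h⁻¹
e^(−kτ) = e^(−0.01579 × 94.7) = 0.2242
Accumulation ratio R = 1 / (1 − e^(−kτ)) = 1 / (1 − 0.2242) = 1.289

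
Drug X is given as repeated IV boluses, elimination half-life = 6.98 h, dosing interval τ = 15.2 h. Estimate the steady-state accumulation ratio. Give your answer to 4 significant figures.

1.284

k = ln2 / t½ = 0.693147 / 6.98 = 0.09930 h⁻¹
e^(−kτ) = e^(−0.09930 × 15.2) = 0.2211
Accumulation ratio R = 1 / (1 − e^(−kτ)) = 1 / (1 − 0.2211) = 1.284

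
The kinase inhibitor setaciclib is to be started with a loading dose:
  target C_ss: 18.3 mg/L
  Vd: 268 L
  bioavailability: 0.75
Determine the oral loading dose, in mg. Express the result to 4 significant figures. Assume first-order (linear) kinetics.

6539 mg

LD = Css × Vd / F = 18.3 × 268 / 0.75 = 6539 mg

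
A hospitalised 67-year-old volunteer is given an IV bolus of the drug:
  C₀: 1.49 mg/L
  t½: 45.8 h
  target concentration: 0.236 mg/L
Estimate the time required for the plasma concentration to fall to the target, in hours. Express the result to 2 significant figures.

120 h

k = ln2 / t½ = 0.693147 / 45.8 = 0.01513 h⁻¹
t = ln(C₀ / C) / k = ln(1.490 / 0.236) / 0.01513
  = ln(6.314) / 0.01513 = 1.843 / 0.01513 = 121.8 h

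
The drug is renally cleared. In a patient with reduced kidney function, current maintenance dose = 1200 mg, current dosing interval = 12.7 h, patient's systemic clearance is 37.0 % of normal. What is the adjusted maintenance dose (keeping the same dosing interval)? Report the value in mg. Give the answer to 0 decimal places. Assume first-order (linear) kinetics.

To keep the same average steady-state level, dosing rate must scale with clearance.
CL ratio = 37.0 / 100 = 0.3700
New dose (same interval) = 1200 × 0.3700 = 444.0 mg

444 mg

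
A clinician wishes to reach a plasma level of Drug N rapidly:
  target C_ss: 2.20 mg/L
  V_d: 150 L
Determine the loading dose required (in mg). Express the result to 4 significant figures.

330.0 mg

LD = Css × Vd = 2.20 × 150 = 330.0 mg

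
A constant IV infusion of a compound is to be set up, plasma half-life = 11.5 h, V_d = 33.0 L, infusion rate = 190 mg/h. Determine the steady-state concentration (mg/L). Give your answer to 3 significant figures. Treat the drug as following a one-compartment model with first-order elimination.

k = ln2 / t½ = 0.693147 / 11.5 = 0.06027 h⁻¹
CL = k × Vd = 0.06027 × 33.0 = 1.989 L/h
At steady state Css = R₀ / CL = 190 / 1.989 = 95.53 mg/L

95.5 mg/L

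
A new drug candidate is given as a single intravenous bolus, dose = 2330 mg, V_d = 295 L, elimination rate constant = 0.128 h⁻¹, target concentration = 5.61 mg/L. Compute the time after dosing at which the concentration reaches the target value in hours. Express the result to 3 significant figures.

2.67 h

C₀ = Dose / Vd = 2330 / 295 = 7.898 mg/L
t = ln(C₀ / C) / k = ln(7.898 / 5.61) / 0.1280
  = ln(1.408) / 0.1280 = 0.3422 / 0.1280 = 2.673 h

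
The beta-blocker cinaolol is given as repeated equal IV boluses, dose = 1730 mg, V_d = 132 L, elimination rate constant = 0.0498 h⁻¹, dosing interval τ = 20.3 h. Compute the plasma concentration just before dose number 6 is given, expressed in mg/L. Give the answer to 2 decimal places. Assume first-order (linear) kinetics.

C₀ per dose = Dose / Vd = 1730 / 132 = 13.11 mg/L
Fraction remaining after one interval: r = e^(−kτ) = e^(−0.04980 × 20.3) = 0.3639
Before dose 6, 5 doses have been given (aged 1τ, 2τ, 3τ, 4τ, 5τ).
C_trough = C₀ × (r + r² + … + r^5) = C₀ × r(1−r^5)/(1−r)
        = 13.11 × 0.3639 × (1 − 0.006381) / (1 − 0.3639) = 7.452 mg/L

7.45 mg/L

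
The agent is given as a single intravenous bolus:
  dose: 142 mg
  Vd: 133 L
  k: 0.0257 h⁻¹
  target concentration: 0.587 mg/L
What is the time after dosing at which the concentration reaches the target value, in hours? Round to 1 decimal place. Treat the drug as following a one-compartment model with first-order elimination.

23.3 h

C₀ = Dose / Vd = 142.0 / 133 = 1.068 mg/L
t = ln(C₀ / C) / k = ln(1.068 / 0.587) / 0.02570
  = ln(1.819) / 0.02570 = 0.5983 / 0.02570 = 23.28 h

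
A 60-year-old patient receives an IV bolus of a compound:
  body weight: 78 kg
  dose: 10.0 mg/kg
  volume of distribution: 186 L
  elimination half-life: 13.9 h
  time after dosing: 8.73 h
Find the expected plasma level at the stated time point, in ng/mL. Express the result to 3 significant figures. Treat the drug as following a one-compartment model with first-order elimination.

2710 ng/mL

Total dose = 10.0 × 78 = 780.0 mg
C₀ = Dose / Vd = 780.0 / 186 = 4.194 mg/L
k = ln2 / t½ = 0.693147 / 13.9 = 0.04987 h⁻¹
C = C₀ · e^(−k·t) = 4.194 × e^(−0.04987 × 8.73)
  = 4.194 × 0.6470 = 2.714 mg/L
Convert: 2.714 mg/L × 1000 = 2714 ng/mL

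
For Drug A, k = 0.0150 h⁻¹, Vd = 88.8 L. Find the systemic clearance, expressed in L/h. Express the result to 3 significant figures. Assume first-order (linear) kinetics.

1.33 L/h

CL = k × Vd = 0.0150 × 88.8 = 1.332 L/h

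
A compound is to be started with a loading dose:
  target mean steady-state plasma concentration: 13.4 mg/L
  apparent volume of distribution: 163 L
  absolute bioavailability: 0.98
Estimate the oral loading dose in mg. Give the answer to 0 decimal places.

2229 mg

LD = Css × Vd / F = 13.4 × 163 / 0.98 = 2229 mg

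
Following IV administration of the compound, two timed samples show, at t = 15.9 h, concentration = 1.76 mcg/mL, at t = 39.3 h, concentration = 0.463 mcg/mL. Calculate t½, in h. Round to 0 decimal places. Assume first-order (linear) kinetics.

k = ln(C₁/C₂) / (t₂ − t₁) = ln(1.76/0.463) / (39.3 − 15.9)
  = 1.335 / 23.40 = 0.05705 h⁻¹
t½ = ln2 / k = 0.693147 / 0.05705 = 12.15 h

12 h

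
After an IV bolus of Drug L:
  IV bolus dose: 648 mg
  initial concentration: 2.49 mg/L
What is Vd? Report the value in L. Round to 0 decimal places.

Vd = Dose / C₀ = 648.0 / 2.49 = 260.2 L

260 L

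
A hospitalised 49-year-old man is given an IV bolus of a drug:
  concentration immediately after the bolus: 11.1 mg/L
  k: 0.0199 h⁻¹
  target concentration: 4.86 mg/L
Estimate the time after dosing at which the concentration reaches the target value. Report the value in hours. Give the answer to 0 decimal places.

42 h

t = ln(C₀ / C) / k = ln(11.10 / 4.86) / 0.01990
  = ln(2.284) / 0.01990 = 0.8259 / 0.01990 = 41.50 h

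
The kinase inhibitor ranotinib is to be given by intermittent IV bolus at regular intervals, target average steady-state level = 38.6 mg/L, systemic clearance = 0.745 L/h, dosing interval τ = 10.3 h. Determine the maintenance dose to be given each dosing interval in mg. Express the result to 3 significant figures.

296 mg

At steady state, Dose/τ = Css × CL.
Dose = Css × CL × τ = 38.6 × 0.7450 × 10.3 = 296.2 mg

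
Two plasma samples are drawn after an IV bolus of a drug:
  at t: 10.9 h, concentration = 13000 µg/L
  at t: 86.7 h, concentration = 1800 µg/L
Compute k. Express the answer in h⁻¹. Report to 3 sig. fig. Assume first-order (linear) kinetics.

k = ln(C₁/C₂) / (t₂ − t₁) = ln(13000/1800) / (86.7 − 10.9)
  = 1.977 / 75.80 = 0.02608 h⁻¹

0.0261 h⁻¹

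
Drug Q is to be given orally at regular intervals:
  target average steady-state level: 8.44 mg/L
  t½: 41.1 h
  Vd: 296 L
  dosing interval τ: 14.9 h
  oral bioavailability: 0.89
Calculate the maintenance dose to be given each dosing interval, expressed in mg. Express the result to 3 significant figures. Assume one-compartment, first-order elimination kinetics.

705 mg

k = ln2 / t½ = 0.693147 / 41.1 = 0.01686 h⁻¹
CL = k × Vd = 0.01686 × 296 = 4.991 L/h
At steady state, F × (Dose/τ) = Css × CL.
Dose = Css × CL × τ / F = 8.44 × 4.991 × 14.9 / 0.89 = 705.2 mg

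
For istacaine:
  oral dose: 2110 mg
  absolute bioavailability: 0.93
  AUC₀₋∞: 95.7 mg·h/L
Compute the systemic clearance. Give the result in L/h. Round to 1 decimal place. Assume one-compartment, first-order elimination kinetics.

CL = F·Dose / AUC = 0.93 × 2110 / 95.7 = 20.50 L/h

20.5 L/h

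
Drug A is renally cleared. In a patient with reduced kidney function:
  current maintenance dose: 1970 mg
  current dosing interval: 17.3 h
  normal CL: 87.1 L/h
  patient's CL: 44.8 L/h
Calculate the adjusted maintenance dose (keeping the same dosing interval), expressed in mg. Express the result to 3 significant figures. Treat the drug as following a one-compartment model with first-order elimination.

1010 mg

To keep the same average steady-state level, dosing rate must scale with clearance.
CL ratio = 44.8 / 87.1 = 0.5144
New dose (same interval) = 1970 × 0.5144 = 1013 mg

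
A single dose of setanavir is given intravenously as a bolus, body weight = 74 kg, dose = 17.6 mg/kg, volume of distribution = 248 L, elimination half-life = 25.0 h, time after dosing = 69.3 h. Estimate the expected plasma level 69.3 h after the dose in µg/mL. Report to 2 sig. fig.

0.77 µg/mL

Total dose = 17.6 × 74 = 1302 mg
C₀ = Dose / Vd = 1302 / 248 = 5.250 mg/L
k = ln2 / t½ = 0.693147 / 25.0 = 0.02773 h⁻¹
C = C₀ · e^(−k·t) = 5.250 × e^(−0.02773 × 69.3)
  = 5.250 × 0.1464 = 0.7686 mg/L
(0.7686 mg/L = 0.7686 µg/mL)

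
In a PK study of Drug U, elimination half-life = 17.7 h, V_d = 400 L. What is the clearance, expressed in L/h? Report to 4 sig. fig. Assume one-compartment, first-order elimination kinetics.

k = ln2 / t½ = 0.693147 / 17.7 = 0.03916 h⁻¹
CL = k × Vd = 0.03916 × 400 = 15.66 L/h

15.66 L/h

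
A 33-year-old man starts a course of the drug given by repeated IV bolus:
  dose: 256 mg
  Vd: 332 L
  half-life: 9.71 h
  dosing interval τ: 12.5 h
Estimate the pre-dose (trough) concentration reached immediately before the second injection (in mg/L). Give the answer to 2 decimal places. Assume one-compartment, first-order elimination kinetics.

0.32 mg/L

C₀ per dose = Dose / Vd = 256 / 332 = 0.7711 mg/L
k = ln2 / t½ = 0.693147 / 9.71 = 0.07138 h⁻¹
Fraction remaining after one interval: r = e^(−kτ) = e^(−0.07138 × 12.5) = 0.4097
Before dose 2, 1 dose has been given (aged 1τ).
C_trough = C₀ × r = 0.7711 × 0.4097 = 0.3159 mg/L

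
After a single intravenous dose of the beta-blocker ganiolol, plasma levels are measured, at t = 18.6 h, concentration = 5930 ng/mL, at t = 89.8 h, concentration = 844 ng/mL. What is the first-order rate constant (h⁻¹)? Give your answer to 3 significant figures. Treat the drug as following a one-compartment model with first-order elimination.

0.0274 h⁻¹

k = ln(C₁/C₂) / (t₂ − t₁) = ln(5930/844) / (89.8 − 18.6)
  = 1.950 / 71.20 = 0.02739 h⁻¹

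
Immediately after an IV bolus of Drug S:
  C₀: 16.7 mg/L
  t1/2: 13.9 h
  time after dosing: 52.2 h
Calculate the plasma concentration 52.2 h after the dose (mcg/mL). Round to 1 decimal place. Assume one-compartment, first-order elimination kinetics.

1.2 mcg/mL

k = ln2 / t½ = 0.693147 / 13.9 = 0.04987 h⁻¹
C = C₀ · e^(−k·t) = 16.70 × e^(−0.04987 × 52.2)
  = 16.70 × 0.07404 = 1.236 mg/L
(1.236 mg/L = 1.236 mcg/mL)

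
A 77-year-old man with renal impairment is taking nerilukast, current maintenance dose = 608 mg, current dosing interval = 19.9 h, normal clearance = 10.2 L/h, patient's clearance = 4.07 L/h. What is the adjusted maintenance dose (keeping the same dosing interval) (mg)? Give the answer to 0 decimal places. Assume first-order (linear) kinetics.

To keep the same average steady-state level, dosing rate must scale with clearance.
CL ratio = 4.07 / 10.2 = 0.3990
New dose (same interval) = 608 × 0.3990 = 242.6 mg

243 mg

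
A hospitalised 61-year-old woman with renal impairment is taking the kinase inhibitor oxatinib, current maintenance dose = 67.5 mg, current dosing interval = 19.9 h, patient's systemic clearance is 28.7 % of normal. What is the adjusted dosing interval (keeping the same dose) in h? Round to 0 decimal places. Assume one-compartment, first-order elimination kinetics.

To keep the same average steady-state level, dosing rate must scale with clearance.
CL ratio = 28.7 / 100 = 0.2870
New interval (same dose) = 19.9 / 0.2870 = 69.34 h

69 h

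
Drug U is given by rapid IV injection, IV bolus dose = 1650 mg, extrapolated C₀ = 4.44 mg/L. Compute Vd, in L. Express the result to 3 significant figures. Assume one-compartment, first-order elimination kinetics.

Vd = Dose / C₀ = 1650 / 4.44 = 371.6 L

372 L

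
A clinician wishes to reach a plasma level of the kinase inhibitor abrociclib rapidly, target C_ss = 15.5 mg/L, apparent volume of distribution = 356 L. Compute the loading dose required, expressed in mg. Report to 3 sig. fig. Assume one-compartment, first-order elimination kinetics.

5520 mg

LD = Css × Vd = 15.5 × 356 = 5518 mg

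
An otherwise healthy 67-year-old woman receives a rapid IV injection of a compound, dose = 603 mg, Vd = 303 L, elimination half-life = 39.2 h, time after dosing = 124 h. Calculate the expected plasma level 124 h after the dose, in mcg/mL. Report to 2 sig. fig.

0.22 mcg/mL

C₀ = Dose / Vd = 603.0 / 303 = 1.990 mg/L
k = ln2 / t½ = 0.693147 / 39.2 = 0.01768 h⁻¹
C = C₀ · e^(−k·t) = 1.990 × e^(−0.01768 × 124)
  = 1.990 × 0.1117 = 0.2223 mg/L
(0.2223 mg/L = 0.2223 mcg/mL)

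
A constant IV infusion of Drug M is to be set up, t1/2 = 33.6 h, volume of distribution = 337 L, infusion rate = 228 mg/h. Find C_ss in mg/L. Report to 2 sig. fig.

k = ln2 / t½ = 0.693147 / 33.6 = 0.02063 h⁻¹
CL = k × Vd = 0.02063 × 337 = 6.952 L/h
At steady state Css = R₀ / CL = 228 / 6.952 = 32.80 mg/L

33 mg/L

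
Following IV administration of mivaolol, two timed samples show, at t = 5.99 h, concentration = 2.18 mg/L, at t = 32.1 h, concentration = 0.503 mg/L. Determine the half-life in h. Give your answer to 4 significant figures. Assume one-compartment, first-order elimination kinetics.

k = ln(C₁/C₂) / (t₂ − t₁) = ln(2.18/0.503) / (32.1 − 5.99)
  = 1.466 / 26.11 = 0.05615 h⁻¹
t½ = ln2 / k = 0.693147 / 0.05615 = 12.34 h

12.34 h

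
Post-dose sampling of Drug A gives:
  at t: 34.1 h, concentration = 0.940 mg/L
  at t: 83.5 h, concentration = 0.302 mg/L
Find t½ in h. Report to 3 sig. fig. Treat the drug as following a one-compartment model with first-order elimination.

30.2 h

k = ln(C₁/C₂) / (t₂ − t₁) = ln(0.940/0.302) / (83.5 − 34.1)
  = 1.135 / 49.40 = 0.02298 h⁻¹
t½ = ln2 / k = 0.693147 / 0.02298 = 30.16 h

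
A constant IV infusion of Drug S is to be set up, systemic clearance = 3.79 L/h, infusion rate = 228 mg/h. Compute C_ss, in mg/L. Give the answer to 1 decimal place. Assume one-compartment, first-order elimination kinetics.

60.2 mg/L

At steady state Css = R₀ / CL = 228 / 3.790 = 60.16 mg/L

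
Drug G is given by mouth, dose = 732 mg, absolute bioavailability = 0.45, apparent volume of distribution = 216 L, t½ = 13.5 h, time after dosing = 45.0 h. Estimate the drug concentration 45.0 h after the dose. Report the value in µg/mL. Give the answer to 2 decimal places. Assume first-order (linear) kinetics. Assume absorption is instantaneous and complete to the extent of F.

0.15 µg/mL

Amount reaching circulation = F × Dose = 0.45 × 732.0 = 329.4 mg
C₀ = F·Dose / Vd = 329.4 / 216 = 1.525 mg/L
k = ln2 / t½ = 0.693147 / 13.5 = 0.05134 h⁻¹
C = C₀ · e^(−k·t) = 1.525 × e^(−0.05134 × 45.0)
  = 1.525 × 0.09923 = 0.1513 mg/L
(0.1513 mg/L = 0.1513 µg/mL)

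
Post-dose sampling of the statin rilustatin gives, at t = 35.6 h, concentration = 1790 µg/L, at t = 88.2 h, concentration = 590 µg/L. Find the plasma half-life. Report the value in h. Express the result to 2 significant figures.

33 h

k = ln(C₁/C₂) / (t₂ − t₁) = ln(1790/590) / (88.2 − 35.6)
  = 1.110 / 52.60 = 0.02110 h⁻¹
t½ = ln2 / k = 0.693147 / 0.02110 = 32.85 h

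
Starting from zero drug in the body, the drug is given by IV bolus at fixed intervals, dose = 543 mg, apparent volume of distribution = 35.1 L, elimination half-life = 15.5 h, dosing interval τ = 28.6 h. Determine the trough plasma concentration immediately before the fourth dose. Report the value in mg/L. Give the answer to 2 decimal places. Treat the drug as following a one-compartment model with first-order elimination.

5.84 mg/L

C₀ per dose = Dose / Vd = 543 / 35.1 = 15.47 mg/L
k = ln2 / t½ = 0.693147 / 15.5 = 0.04472 h⁻¹
Fraction remaining after one interval: r = e^(−kτ) = e^(−0.04472 × 28.6) = 0.2783
Before dose 4, 3 doses have been given (aged 1τ, 2τ, 3τ).
C_trough = C₀ × (r + r² + … + r^3) = C₀ × r(1−r^3)/(1−r)
        = 15.47 × 0.2783 × (1 − 0.02155) / (1 − 0.2783) = 5.837 mg/L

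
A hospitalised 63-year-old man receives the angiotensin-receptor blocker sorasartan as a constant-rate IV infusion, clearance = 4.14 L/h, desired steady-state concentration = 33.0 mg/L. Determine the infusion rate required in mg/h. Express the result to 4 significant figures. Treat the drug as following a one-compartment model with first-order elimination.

136.6 mg/h

At steady state, infusion rate R₀ = Css × CL = 33.0 × 4.140 = 136.6 mg/h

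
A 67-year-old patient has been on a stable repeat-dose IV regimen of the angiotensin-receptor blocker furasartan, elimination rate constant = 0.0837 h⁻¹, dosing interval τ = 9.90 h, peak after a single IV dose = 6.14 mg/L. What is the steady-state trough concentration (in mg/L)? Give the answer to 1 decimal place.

e^(−kτ) = e^(−0.08370 × 9.90) = 0.4366
Accumulation ratio R = 1 / (1 − e^(−kτ)) = 1 / (1 − 0.4366) = 1.775
Steady-state trough = C₀ × R × e^(−kτ) = 6.14 × 1.775 × 0.4366 = 4.758 mg/L

4.8 mg/L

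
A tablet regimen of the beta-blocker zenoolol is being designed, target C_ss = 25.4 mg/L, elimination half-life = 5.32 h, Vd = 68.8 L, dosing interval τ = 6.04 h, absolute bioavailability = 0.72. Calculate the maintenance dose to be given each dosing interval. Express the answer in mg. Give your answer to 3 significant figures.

1910 mg

k = ln2 / t½ = 0.693147 / 5.32 = 0.1303 h⁻¹
CL = k × Vd = 0.1303 × 68.8 = 8.965 L/h
At steady state, F × (Dose/τ) = Css × CL.
Dose = Css × CL × τ / F = 25.4 × 8.965 × 6.04 / 0.72 = 1910 mg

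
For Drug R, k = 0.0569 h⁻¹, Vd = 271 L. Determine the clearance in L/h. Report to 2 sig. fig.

15 L/h

CL = k × Vd = 0.0569 × 271 = 15.42 L/h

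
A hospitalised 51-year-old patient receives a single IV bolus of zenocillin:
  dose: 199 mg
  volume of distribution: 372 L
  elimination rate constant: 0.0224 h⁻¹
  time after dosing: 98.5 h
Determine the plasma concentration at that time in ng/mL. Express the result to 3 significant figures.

58.9 ng/mL

C₀ = Dose / Vd = 199.0 / 372 = 0.5349 mg/L
C = C₀ · e^(−k·t) = 0.5349 × e^(−0.02240 × 98.5)
  = 0.5349 × 0.1101 = 0.05889 mg/L
Convert: 0.05889 mg/L × 1000 = 58.89 ng/mL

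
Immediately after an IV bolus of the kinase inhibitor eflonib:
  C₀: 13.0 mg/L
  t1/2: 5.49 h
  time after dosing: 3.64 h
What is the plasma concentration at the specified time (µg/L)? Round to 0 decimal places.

k = ln2 / t½ = 0.693147 / 5.49 = 0.1263 h⁻¹
C = C₀ · e^(−k·t) = 13.00 × e^(−0.1263 × 3.64)
  = 13.00 × 0.6315 = 8.210 mg/L
Convert: 8.210 mg/L × 1000 = 8210 µg/L

8210 µg/L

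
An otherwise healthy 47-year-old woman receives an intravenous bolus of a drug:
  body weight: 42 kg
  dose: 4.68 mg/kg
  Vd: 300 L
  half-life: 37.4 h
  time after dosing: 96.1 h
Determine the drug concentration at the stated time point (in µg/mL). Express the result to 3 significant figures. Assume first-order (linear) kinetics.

0.110 µg/mL

Total dose = 4.68 × 42 = 196.6 mg
C₀ = Dose / Vd = 196.6 / 300 = 0.6553 mg/L
k = ln2 / t½ = 0.693147 / 37.4 = 0.01853 h⁻¹
C = C₀ · e^(−k·t) = 0.6553 × e^(−0.01853 × 96.1)
  = 0.6553 × 0.1685 = 0.1104 mg/L
(0.1104 mg/L = 0.1104 µg/mL)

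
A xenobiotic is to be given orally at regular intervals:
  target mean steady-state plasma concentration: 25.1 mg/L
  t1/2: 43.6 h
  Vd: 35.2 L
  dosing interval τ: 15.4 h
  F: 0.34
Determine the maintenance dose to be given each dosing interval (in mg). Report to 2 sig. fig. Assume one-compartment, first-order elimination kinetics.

640 mg

k = ln2 / t½ = 0.693147 / 43.6 = 0.01590 h⁻¹
CL = k × Vd = 0.01590 × 35.2 = 0.5597 L/h
At steady state, F × (Dose/τ) = Css × CL.
Dose = Css × CL × τ / F = 25.1 × 0.5597 × 15.4 / 0.34 = 636.3 mg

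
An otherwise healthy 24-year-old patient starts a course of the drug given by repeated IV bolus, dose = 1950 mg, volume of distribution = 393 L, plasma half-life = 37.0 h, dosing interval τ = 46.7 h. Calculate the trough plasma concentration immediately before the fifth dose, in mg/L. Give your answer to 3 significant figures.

C₀ per dose = Dose / Vd = 1950 / 393 = 4.962 mg/L
k = ln2 / t½ = 0.693147 / 37.0 = 0.01873 h⁻¹
Fraction remaining after one interval: r = e^(−kτ) = e^(−0.01873 × 46.7) = 0.4170
Before dose 5, 4 doses have been given (aged 1τ, 2τ, 3τ, 4τ).
C_trough = C₀ × (r + r² + … + r^4) = C₀ × r(1−r^4)/(1−r)
        = 4.962 × 0.4170 × (1 − 0.03024) / (1 − 0.4170) = 3.442 mg/L

3.44 mg/L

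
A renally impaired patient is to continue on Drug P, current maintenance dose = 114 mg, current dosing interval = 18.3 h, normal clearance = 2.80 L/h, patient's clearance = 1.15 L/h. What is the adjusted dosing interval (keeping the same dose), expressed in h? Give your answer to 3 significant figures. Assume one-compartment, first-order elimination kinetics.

To keep the same average steady-state level, dosing rate must scale with clearance.
CL ratio = 1.15 / 2.80 = 0.4107
New interval (same dose) = 18.3 / 0.4107 = 44.56 h

44.6 h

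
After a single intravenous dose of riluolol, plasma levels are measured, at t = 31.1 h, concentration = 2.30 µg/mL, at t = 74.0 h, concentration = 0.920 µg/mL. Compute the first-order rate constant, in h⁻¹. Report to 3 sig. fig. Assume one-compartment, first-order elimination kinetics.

k = ln(C₁/C₂) / (t₂ − t₁) = ln(2.30/0.920) / (74.0 − 31.1)
  = 0.9163 / 42.90 = 0.02136 h⁻¹

0.0214 h⁻¹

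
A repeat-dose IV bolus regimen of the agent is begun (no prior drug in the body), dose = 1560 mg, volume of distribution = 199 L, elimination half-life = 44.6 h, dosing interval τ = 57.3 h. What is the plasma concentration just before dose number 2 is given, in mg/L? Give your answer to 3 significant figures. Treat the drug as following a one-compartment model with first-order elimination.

3.22 mg/L

C₀ per dose = Dose / Vd = 1560 / 199 = 7.839 mg/L
k = ln2 / t½ = 0.693147 / 44.6 = 0.01554 h⁻¹
Fraction remaining after one interval: r = e^(−kτ) = e^(−0.01554 × 57.3) = 0.4105
Before dose 2, 1 dose has been given (aged 1τ).
C_trough = C₀ × r = 7.839 × 0.4105 = 3.218 mg/L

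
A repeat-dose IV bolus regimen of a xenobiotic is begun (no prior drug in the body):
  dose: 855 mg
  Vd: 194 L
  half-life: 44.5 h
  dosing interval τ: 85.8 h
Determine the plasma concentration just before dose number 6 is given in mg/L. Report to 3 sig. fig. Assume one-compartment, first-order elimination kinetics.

1.57 mg/L

C₀ per dose = Dose / Vd = 855 / 194 = 4.407 mg/L
k = ln2 / t½ = 0.693147 / 44.5 = 0.01558 h⁻¹
Fraction remaining after one interval: r = e^(−kτ) = e^(−0.01558 × 85.8) = 0.2627
Before dose 6, 5 doses have been given (aged 1τ, 2τ, 3τ, 4τ, 5τ).
C_trough = C₀ × (r + r² + … + r^5) = C₀ × r(1−r^5)/(1−r)
        = 4.407 × 0.2627 × (1 − 0.001251) / (1 − 0.2627) = 1.568 mg/L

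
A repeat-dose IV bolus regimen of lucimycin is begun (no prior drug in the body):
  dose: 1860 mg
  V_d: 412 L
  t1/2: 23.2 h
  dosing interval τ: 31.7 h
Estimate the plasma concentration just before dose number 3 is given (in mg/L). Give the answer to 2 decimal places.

C₀ per dose = Dose / Vd = 1860 / 412 = 4.515 mg/L
k = ln2 / t½ = 0.693147 / 23.2 = 0.02988 h⁻¹
Fraction remaining after one interval: r = e^(−kτ) = e^(−0.02988 × 31.7) = 0.3878
Before dose 3, 2 doses have been given (aged 1τ, 2τ).
C_trough = C₀ × (r + r²) = 4.515 × (0.3878 + 0.1504) = 2.430 mg/L

2.43 mg/L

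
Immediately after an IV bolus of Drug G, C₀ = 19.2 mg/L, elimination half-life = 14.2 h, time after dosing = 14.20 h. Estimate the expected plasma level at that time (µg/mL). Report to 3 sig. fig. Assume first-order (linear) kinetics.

k = ln2 / t½ = 0.693147 / 14.2 = 0.04881 h⁻¹
t / t½ = 14.20 / 14.2 = 1 half-lives
C = C₀ × (1/2)^1 = 19.20 × 0.5000 = 9.600 mg/L
(9.600 mg/L = 9.600 µg/mL)

9.60 µg/mL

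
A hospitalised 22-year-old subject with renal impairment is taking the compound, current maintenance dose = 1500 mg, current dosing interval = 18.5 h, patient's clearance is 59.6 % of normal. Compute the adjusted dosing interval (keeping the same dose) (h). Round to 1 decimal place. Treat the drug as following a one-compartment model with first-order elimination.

31.0 h

To keep the same average steady-state level, dosing rate must scale with clearance.
CL ratio = 59.6 / 100 = 0.5960
New interval (same dose) = 18.5 / 0.5960 = 31.04 h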